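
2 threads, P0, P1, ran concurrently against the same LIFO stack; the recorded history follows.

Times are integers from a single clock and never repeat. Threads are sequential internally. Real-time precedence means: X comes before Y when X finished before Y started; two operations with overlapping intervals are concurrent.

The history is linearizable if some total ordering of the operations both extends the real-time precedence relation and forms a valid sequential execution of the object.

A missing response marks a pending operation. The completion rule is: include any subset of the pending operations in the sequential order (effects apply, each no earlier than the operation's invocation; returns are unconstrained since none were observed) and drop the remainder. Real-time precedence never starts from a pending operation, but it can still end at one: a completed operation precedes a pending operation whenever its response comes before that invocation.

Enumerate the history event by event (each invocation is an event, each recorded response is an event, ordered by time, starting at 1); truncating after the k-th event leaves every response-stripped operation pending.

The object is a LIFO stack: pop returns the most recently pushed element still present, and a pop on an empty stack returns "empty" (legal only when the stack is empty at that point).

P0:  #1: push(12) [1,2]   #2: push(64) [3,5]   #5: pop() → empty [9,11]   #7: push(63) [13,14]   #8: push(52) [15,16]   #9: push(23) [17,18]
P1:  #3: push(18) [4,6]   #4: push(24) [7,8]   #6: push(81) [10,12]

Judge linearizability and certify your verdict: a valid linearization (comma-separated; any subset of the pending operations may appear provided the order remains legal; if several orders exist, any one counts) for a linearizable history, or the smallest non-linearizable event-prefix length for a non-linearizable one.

not linearizable — minimal violating prefix: 11 events

prefix check: 1..10 passes, 1..11 fails once #5's time-11 response joins
all 2 real-time-respecting orders fail — 5 completed LIFO stack operations, no legal replay
include/drop combinations of the 1 pending operation (#6) were all tried; none helps
one such order, #1, #2, #3, #4, #5 (pending dropped), breaks at step 5 where #5 pop() → empty is illegal
one such order, #1, #3, #2, #4, #5 (pending dropped), breaks at step 5 where #5 pop() → empty is illegal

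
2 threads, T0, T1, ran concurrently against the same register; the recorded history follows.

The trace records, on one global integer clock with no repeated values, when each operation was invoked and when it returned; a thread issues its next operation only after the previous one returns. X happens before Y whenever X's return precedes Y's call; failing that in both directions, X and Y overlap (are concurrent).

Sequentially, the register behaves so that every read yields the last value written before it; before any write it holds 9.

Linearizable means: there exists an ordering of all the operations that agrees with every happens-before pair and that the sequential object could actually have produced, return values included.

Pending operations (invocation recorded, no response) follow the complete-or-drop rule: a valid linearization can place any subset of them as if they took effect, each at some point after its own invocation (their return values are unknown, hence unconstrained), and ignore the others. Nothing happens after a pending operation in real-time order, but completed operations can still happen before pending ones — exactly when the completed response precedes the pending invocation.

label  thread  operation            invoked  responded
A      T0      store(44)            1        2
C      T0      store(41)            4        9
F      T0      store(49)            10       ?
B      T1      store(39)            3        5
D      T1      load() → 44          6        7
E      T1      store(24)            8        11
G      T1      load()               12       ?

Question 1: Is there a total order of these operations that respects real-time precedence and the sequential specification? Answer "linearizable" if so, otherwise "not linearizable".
not linearizable

prefix check: 1..6 passes, 1..7 fails once D's time-7 response joins
the completed operations (3 total) allow one real-time order; the register replay rejects it
completion choices over the 1 pending operation (C) were checked; none helps
for example A, B, D (pending dropped) fails at step 3: D load() → 44 is not legal there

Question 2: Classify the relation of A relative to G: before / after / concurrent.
Answer: before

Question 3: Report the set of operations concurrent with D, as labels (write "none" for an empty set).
Answer: C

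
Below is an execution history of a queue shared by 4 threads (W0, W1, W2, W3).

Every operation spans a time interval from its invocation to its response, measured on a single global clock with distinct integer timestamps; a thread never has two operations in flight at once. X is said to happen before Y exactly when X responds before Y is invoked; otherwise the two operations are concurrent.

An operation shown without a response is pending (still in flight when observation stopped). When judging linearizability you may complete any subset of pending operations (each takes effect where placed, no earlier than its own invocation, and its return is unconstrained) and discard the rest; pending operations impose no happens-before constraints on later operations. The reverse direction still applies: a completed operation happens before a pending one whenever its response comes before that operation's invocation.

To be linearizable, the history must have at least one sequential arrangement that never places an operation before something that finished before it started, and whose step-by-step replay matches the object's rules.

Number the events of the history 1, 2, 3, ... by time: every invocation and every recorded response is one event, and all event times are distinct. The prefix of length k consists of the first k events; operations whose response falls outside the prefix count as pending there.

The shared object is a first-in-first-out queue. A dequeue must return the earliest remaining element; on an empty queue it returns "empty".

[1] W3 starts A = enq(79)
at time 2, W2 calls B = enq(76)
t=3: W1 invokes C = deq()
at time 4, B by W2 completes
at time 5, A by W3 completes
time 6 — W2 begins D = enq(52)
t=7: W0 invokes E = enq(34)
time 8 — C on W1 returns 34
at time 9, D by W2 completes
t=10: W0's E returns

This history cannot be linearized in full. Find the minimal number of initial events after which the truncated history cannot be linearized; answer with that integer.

8

events 1..7 are linearizable; a witness order is A, B:
after step 1 (A enq(79)): queue <79>
after step 2 (B enq(76)): queue <79,76>
once event 8 joins (C's response, time 8), exhaustive search finds no witness
including or dropping the 2 pending operations (D, E) in any combination fails
one such order, A, B, C (pending dropped), breaks at step 3 where C deq() → 34 is illegal
one such order, A, C, B (pending dropped), breaks at step 2 where C deq() → 34 is illegal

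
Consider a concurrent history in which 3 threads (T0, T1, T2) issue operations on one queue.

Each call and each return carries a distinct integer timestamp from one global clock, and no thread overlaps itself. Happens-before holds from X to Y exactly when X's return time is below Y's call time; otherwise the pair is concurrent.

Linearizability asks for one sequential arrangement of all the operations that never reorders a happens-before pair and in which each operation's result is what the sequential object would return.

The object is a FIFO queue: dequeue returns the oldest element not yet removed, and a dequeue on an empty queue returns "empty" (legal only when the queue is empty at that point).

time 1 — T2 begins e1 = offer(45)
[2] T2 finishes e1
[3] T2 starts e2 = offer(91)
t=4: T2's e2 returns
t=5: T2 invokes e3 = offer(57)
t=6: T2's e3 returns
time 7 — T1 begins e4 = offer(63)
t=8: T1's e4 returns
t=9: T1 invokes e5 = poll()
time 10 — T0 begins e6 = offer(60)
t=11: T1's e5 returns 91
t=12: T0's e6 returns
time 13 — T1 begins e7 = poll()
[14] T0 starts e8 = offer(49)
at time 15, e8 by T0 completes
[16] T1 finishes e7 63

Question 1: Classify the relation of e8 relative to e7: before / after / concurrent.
e8 spans [14,15], e7 spans [13,16]
the intervals overlap in both directions

concurrent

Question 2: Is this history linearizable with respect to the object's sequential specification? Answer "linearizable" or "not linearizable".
prefix check: 1..10 passes, 1..11 fails once e5's time-11 response joins
the sole real-time-consistent order of 5 completed operations fails the queue replay
including or dropping the 1 pending operation (e6) in any combination fails
one such order, e1, e2, e3, e4, e5 (pending dropped), breaks at step 5 where e5 poll() → 91 is illegal

not linearizable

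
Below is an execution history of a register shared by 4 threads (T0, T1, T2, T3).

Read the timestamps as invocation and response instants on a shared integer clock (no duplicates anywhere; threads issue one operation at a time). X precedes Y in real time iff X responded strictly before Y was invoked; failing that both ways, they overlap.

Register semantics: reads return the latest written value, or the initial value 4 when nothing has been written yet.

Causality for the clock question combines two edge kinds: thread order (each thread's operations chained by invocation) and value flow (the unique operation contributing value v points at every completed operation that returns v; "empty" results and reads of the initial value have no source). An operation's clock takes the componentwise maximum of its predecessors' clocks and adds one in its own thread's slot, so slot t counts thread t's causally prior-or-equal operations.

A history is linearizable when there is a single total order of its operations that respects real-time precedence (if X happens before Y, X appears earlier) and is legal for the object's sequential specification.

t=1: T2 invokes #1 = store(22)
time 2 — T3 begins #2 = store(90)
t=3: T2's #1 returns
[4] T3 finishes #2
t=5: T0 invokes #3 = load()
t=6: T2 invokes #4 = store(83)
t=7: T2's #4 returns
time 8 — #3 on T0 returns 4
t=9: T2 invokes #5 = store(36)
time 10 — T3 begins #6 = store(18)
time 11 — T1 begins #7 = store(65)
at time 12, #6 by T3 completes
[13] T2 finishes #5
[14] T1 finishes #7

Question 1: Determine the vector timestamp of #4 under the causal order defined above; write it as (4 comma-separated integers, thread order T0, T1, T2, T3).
VC(#2, invoked at 2): no causal predecessors; +1 on T3 → (0, 0, 0, 1)
VC(#1, invoked at 1): no causal predecessors; +1 on T2 → (0, 0, 1, 0)
VC(#7, invoked at 11): no causal predecessors; +1 on T1 → (0, 1, 0, 0)
VC(#3, invoked at 5): no causal predecessors; +1 on T0 → (1, 0, 0, 0)
#6, invoked 10, takes VC(#2)=(0, 0, 0, 1) under max, adds 1 for T3 → (0, 0, 0, 2)
#4, invoked 6, takes VC(#1)=(0, 0, 1, 0) under max, adds 1 for T2 → (0, 0, 2, 0)
#5, invoked 9, takes VC(#4)=(0, 0, 2, 0) under max, adds 1 for T2 → (0, 0, 3, 0)
target: VC(#4) = (0, 0, 2, 0)

(0, 0, 2, 0)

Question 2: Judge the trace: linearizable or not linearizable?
the violation lands at event 8, #3's response at time 8: events 1..7 linearize, events 1..8 do not
no legal order exists: 4 real-time-consistent candidates over 4 completed register operations, all rejected
one such order, #1, #2, #3, #4, breaks at step 3 where #3 load() → 4 is illegal
one such order, #1, #2, #4, #3, breaks at step 4 where #3 load() → 4 is illegal

not linearizable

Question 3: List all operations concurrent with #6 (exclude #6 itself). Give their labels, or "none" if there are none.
#6 runs from 10 to 12; window-overlapping ops are concurrent
#1 [1,3]: before
#2 [2,4]: before
#3 [5,8]: before
#4 [6,7]: before
#5 [9,13]: concurrent
#7 [11,14]: concurrent

#5, #7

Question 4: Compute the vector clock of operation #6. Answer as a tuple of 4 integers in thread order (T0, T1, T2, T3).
#2 (invocation 2): nothing precedes it; T3's component alone gives (0, 0, 0, 1)
#1 (invocation 1): nothing precedes it; T2's component alone gives (0, 0, 1, 0)
#7 (invocation 11): nothing precedes it; T1's component alone gives (0, 1, 0, 0)
#3 (invocation 5): nothing precedes it; T0's component alone gives (1, 0, 0, 0)
VC(#6, invoked at 10): max of VC(#2)=(0, 0, 0, 1), then +1 on thread T3 → (0, 0, 0, 2)
VC(#4, invoked at 6): max of VC(#1)=(0, 0, 1, 0), then +1 on thread T2 → (0, 0, 2, 0)
VC(#5, invoked at 9): max of VC(#4)=(0, 0, 2, 0), then +1 on thread T2 → (0, 0, 3, 0)
target: VC(#6) = (0, 0, 0, 2)

(0, 0, 0, 2)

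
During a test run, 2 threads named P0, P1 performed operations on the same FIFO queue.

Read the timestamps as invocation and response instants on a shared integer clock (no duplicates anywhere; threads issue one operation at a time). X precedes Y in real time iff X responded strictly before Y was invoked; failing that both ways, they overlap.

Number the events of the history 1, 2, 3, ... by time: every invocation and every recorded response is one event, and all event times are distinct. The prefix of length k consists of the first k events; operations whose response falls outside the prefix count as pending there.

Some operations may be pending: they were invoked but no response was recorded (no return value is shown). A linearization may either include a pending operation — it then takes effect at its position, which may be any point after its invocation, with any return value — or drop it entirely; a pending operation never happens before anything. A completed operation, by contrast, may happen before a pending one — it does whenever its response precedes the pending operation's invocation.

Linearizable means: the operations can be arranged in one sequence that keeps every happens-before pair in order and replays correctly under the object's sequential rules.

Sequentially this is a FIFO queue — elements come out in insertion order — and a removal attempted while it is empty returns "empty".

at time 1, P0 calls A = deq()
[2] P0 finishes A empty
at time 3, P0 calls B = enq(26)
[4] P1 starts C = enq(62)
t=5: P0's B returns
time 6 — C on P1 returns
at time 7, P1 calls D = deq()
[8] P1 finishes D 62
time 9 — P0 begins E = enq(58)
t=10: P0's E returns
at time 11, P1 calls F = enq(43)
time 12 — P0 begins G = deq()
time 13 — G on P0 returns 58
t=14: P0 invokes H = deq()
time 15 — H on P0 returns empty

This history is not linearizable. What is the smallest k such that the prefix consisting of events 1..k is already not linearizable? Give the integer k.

13

a valid linearization of events 1..12 exists, for instance A, C, B, D, E:
step 1: A deq() → empty — queue <>
step 2: C enq(62) — queue <62>
step 3: B enq(26) — queue <62,26>
step 4: D deq() → 62 — queue <26>
step 5: E enq(58) — queue <26,58>
with event 13 included (G responding at time 13), all real-time-consistent orders fail
include/drop combinations of the 1 pending operation (F) were all tried; none helps
e.g. A, B, C, D, E, G (pending dropped): illegal at step 4, since D deq() → 62 cannot apply there
e.g. A, C, B, D, E, G (pending dropped): illegal at step 6, since G deq() → 58 cannot apply there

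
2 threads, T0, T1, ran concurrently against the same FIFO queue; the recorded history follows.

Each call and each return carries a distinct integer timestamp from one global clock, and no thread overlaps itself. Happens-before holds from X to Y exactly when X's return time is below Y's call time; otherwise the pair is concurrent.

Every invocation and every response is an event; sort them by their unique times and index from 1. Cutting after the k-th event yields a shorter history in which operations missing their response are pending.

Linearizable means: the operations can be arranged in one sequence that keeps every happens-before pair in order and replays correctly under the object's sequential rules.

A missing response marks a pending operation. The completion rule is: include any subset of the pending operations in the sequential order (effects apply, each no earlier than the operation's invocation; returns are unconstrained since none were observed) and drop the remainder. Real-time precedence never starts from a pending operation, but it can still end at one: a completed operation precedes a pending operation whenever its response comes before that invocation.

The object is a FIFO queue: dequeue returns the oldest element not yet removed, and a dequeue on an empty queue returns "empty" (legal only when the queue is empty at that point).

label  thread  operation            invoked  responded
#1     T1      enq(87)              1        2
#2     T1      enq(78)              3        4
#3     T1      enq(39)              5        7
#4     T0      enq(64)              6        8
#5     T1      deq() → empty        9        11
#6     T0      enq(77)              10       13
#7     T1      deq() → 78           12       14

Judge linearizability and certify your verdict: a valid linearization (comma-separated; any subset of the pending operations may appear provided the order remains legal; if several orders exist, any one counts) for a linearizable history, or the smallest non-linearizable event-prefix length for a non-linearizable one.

not linearizable — minimal violating prefix: 11 events

events 1..10 are fine; event 11 — the response of #5 at time 11 — makes the prefix non-linearizable
the 5 completed operations admit 2 real-time orders; each fails the FIFO queue replay
no completion choice of the 1 pending operation (#6) rescues it — every subset was tried
take #1, #2, #3, #4, #5 (pending dropped): step 5 already fails, because #5 deq() → empty cannot occur there
take #1, #2, #4, #3, #5 (pending dropped): step 5 already fails, because #5 deq() → empty cannot occur there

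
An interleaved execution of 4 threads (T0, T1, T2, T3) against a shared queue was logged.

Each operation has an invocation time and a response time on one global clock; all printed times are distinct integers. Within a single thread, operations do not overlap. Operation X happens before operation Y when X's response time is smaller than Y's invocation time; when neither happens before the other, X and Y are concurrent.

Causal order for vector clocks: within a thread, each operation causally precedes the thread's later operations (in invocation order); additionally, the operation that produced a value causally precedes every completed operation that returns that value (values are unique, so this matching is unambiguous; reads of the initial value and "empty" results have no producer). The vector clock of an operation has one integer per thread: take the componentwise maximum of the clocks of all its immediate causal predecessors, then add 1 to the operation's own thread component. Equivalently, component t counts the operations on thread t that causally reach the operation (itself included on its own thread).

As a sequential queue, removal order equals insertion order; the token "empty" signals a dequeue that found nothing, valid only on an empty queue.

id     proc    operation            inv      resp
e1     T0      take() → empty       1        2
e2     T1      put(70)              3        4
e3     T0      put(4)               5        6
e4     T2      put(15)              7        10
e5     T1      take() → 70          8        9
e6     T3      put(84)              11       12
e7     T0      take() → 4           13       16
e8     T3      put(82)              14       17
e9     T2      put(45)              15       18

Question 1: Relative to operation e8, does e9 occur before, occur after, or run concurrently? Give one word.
e9 spans [15,18], e8 spans [14,17]
the intervals overlap in both directions

concurrent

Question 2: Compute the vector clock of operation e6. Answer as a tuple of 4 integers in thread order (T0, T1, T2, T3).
invoked at 11, e6 has no predecessors; its own T3 bump gives (0, 0, 0, 1)
invoked at 7, e4 has no predecessors; its own T2 bump gives (0, 0, 1, 0)
invoked at 3, e2 has no predecessors; its own T1 bump gives (0, 1, 0, 0)
invoked at 1, e1 has no predecessors; its own T0 bump gives (1, 0, 0, 0)
e8, invoked 14, takes VC(e6)=(0, 0, 0, 1) under max, adds 1 for T3 → (0, 0, 0, 2)
e9, invoked 15, takes VC(e4)=(0, 0, 1, 0) under max, adds 1 for T2 → (0, 0, 2, 0)
e5, invoked 8, takes VC(e2)=(0, 1, 0, 0) under max, adds 1 for T1 → (0, 2, 0, 0)
e3, invoked 5, takes VC(e1)=(1, 0, 0, 0) under max, adds 1 for T0 → (2, 0, 0, 0)
e7, invoked 13, takes VC(e3)=(2, 0, 0, 0) under max, adds 1 for T0 → (3, 0, 0, 0)
target: VC(e6) = (0, 0, 0, 1)

(0, 0, 0, 1)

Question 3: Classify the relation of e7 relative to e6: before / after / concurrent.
e7 spans [13,16], e6 spans [11,12]
resp(e6)=12 < inv(e7)=13

after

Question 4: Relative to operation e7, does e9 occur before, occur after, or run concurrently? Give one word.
e9 spans [15,18], e7 spans [13,16]
the intervals overlap in both directions

concurrent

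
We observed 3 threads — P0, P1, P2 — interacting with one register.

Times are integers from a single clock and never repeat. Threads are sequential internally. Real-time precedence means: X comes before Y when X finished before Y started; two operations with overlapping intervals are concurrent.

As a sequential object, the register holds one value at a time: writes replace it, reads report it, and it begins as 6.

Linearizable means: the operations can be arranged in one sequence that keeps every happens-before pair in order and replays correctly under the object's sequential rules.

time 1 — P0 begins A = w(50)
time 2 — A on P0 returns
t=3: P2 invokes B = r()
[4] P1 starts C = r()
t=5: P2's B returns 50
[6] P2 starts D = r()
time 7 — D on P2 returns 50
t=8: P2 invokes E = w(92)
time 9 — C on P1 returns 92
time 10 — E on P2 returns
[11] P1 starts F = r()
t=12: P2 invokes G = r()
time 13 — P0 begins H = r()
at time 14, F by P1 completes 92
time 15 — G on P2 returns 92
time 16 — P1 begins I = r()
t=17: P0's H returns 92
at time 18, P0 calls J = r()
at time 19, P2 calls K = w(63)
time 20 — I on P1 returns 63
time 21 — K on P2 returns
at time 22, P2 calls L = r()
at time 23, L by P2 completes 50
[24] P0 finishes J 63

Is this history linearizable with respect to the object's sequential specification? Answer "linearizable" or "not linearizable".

not linearizable

already the first 23 events (up to L's response at time 23) admit no linearization; the first 22 still do
every one of the 56 real-time-consistent orders over 11 completed register ops fails the sequential spec
include/drop combinations of the 1 pending operation (J) were all tried; none helps
for example A, B, C, D, E, F, G, H, I, K, L (pending dropped) fails at step 3: C r() → 92 is not legal there
for example A, B, C, D, E, F, G, H, K, I, L (pending dropped) fails at step 3: C r() → 92 is not legal there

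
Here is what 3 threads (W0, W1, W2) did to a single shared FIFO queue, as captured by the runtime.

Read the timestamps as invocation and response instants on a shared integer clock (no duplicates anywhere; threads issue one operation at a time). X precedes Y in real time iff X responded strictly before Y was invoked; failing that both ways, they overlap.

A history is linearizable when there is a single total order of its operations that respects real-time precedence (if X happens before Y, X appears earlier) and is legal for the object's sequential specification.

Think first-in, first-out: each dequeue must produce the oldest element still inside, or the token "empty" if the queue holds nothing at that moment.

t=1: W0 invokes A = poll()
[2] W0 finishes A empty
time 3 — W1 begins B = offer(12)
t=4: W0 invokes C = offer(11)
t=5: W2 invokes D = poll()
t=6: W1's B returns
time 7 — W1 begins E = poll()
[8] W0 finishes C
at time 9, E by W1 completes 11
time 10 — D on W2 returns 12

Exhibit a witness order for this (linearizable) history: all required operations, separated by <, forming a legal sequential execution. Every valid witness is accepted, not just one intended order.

1. A poll() → empty, leaving queue <>
2. B offer(12), leaving queue <12>
3. C offer(11), leaving queue <12,11>
4. D poll() → 12, leaving queue <11>
5. E poll() → 11, leaving queue <>

A < B < C < D < E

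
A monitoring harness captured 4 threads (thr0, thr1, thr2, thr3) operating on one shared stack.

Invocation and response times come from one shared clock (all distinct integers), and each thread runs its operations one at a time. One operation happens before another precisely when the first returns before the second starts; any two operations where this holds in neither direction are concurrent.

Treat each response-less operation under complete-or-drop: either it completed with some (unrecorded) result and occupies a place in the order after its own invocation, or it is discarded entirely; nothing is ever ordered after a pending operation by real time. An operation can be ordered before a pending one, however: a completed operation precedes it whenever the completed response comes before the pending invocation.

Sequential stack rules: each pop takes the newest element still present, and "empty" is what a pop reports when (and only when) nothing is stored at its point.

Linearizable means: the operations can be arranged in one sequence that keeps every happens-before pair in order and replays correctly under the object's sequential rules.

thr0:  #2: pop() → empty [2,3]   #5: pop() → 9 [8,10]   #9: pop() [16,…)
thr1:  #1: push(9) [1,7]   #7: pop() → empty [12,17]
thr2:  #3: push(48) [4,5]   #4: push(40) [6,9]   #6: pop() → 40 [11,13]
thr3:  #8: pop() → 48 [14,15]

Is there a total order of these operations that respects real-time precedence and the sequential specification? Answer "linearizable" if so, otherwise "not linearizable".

one valid linearization: #2, #3, #1, #5, #4, #6, #8, #7
step 1: #2 pop() → empty — stack <>
step 2: #3 push(48) — stack <48>
step 3: #1 push(9) — stack <48,9>
step 4: #5 pop() → 9 — stack <48>
step 5: #4 push(40) — stack <48,40>
step 6: #6 pop() → 40 — stack <48>
step 7: #8 pop() → 48 — stack <>
step 8: #7 pop() → empty — stack <>

linearizable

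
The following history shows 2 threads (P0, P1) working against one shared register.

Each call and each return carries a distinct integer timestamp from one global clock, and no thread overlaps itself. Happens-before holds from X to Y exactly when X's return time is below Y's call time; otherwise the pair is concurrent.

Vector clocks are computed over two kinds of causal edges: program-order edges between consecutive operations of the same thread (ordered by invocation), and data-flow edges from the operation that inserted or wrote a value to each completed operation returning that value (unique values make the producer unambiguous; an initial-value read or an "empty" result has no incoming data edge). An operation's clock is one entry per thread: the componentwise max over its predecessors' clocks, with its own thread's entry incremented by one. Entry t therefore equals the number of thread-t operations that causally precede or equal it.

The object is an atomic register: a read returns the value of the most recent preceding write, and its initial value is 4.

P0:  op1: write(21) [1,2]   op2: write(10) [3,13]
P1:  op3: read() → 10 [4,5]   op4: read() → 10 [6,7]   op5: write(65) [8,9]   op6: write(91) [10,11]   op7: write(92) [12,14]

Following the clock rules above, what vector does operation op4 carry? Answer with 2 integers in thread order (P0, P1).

no predecessors for op1 (invoked 1): P0 increments from zero → (1, 0)
op2, invoked 3, takes VC(op1)=(1, 0) under max, adds 1 for P0 → (2, 0)
op3, invoked 4, takes VC(op2)=(2, 0) under max, adds 1 for P1 → (2, 1)
op4, invoked 6, takes VC(op2)=(2, 0), VC(op3)=(2, 1) under max, adds 1 for P1 → (2, 2)
op5, invoked 8, takes VC(op4)=(2, 2) under max, adds 1 for P1 → (2, 3)
op6, invoked 10, takes VC(op5)=(2, 3) under max, adds 1 for P1 → (2, 4)
op7, invoked 12, takes VC(op6)=(2, 4) under max, adds 1 for P1 → (2, 5)
target: VC(op4) = (2, 2)

(2, 2)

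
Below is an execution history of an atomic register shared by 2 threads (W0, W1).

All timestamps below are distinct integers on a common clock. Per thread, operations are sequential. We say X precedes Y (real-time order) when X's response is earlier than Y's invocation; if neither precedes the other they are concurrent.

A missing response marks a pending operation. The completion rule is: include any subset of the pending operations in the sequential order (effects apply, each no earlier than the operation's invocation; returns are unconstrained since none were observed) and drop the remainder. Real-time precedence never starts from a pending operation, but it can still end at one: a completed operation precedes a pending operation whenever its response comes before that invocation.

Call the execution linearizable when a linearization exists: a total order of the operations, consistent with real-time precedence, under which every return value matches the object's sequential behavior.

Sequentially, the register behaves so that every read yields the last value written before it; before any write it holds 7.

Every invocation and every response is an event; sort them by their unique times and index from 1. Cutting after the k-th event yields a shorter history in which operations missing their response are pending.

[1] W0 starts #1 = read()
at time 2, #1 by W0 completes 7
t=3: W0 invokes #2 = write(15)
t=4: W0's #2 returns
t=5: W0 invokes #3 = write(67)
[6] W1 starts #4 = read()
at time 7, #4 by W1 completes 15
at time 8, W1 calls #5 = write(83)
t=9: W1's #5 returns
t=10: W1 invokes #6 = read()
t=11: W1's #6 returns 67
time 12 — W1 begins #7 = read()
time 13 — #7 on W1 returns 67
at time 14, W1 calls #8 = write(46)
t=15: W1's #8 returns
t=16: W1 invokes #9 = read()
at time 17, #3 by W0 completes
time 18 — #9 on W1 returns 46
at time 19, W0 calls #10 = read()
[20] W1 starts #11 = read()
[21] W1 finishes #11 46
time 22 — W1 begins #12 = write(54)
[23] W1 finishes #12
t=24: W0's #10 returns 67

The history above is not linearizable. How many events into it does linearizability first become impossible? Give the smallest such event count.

24

events 1..23 are linearizable; a witness order is #1, #2, #4, #5, #3, #6, #7, #8, #9, #10, #11, #12:
after step 1 (#1 read() → 7): value 7
after step 2 (#2 write(15)): value 15
after step 3 (#4 read() → 15): value 15
after step 4 (#5 write(83)): value 83
after step 5 (#3 write(67)): value 67
after step 6 (#6 read() → 67): value 67
after step 7 (#7 read() → 67): value 67
after step 8 (#8 write(46)): value 46
after step 9 (#9 read() → 46): value 46
after step 10 (#10 read() (pending, included)): value 46
after step 11 (#11 read() → 46): value 46
after step 12 (#12 write(54)): value 54
include event 24 — #10 responding at 24 — and every candidate order breaks
take #1, #2, #3, #4, #5, #6, #7, #8, #9, #10, #11, #12: step 4 already fails, because #4 read() → 15 cannot occur there
take #1, #2, #3, #4, #5, #6, #7, #8, #9, #11, #10, #12: step 4 already fails, because #4 read() → 15 cannot occur there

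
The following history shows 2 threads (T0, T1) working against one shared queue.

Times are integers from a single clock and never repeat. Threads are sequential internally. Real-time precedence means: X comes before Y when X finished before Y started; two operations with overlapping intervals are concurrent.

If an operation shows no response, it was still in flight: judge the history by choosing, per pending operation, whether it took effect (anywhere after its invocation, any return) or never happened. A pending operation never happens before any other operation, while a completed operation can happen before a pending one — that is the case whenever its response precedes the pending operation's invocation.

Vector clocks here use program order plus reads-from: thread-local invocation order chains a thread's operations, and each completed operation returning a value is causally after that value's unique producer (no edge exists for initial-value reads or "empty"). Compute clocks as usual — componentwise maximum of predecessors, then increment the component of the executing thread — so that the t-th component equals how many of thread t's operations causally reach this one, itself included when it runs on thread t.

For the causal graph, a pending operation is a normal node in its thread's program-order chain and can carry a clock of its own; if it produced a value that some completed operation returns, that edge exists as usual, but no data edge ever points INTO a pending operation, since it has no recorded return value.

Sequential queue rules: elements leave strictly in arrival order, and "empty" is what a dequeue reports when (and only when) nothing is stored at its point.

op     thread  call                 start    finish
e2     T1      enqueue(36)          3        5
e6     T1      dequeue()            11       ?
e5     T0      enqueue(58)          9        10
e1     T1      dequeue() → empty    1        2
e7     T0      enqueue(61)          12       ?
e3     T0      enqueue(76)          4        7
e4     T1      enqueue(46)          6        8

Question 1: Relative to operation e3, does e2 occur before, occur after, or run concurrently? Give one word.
concurrent

e2 spans [3,5], e3 spans [4,7]
the intervals overlap in both directions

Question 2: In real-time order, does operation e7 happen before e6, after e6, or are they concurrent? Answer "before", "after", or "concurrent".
concurrent

e7 spans [12,…), e6 spans [11,…)
the intervals overlap in both directions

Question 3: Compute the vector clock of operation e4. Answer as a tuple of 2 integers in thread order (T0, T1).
(0, 3)

no predecessors for e1 (invoked 1): T1 increments from zero → (0, 1)
no predecessors for e3 (invoked 4): T0 increments from zero → (1, 0)
e2, invoked 3, takes VC(e1)=(0, 1) under max, adds 1 for T1 → (0, 2)
e5, invoked 9, takes VC(e3)=(1, 0) under max, adds 1 for T0 → (2, 0)
e4, invoked 6, takes VC(e2)=(0, 2) under max, adds 1 for T1 → (0, 3)
e7, invoked 12, takes VC(e5)=(2, 0) under max, adds 1 for T0 → (3, 0)
e6, invoked 11, takes VC(e4)=(0, 3) under max, adds 1 for T1 → (0, 4)
target: VC(e4) = (0, 3)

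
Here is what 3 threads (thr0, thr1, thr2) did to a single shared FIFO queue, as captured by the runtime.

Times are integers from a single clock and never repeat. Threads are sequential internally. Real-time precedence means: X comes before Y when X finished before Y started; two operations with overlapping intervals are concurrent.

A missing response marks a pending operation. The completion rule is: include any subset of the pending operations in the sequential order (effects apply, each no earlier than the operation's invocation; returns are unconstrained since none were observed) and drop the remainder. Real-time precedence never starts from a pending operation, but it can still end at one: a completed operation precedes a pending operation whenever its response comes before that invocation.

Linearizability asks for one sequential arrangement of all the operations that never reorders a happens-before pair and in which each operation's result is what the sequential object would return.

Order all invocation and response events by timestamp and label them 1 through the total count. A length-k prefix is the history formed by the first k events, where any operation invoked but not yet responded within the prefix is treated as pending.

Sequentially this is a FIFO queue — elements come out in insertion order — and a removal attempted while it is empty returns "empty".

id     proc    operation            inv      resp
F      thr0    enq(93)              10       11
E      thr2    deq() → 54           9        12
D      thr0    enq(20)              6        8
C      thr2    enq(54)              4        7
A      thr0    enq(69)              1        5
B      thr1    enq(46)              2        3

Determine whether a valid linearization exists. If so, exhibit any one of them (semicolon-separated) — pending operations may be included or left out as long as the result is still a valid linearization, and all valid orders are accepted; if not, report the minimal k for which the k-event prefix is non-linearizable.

not linearizable — minimal violating prefix: 12 events

events 1..11 are fine; event 12 — the response of E at time 12 — makes the prefix non-linearizable
every one of the 10 real-time-consistent orders over 6 completed FIFO queue ops fails the sequential spec
sample order A, B, C, D, E, F stalls at step 5 — E deq() → 54 has no legal effect
sample order A, B, C, D, F, E stalls at step 6 — E deq() → 54 has no legal effect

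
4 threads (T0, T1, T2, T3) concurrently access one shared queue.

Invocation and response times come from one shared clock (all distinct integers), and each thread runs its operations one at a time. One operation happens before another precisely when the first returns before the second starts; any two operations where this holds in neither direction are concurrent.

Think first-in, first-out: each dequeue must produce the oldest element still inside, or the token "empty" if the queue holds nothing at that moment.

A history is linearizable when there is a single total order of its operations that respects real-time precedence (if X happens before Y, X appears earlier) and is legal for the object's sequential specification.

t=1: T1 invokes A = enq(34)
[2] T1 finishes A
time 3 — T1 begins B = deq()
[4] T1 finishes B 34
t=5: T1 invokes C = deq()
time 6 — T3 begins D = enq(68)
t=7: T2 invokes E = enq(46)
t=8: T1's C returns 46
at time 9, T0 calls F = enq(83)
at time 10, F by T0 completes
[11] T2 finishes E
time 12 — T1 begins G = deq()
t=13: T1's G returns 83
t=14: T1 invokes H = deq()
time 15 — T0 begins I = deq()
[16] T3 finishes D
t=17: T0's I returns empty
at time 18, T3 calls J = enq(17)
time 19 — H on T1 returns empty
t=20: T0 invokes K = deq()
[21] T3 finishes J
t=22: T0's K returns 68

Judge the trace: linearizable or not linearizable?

linearizable

witness order: A, B, E, C, F, G, H, I, D, J, K
step 1: A enq(34) — queue <34>
step 2: B deq() → 34 — queue <>
step 3: E enq(46) — queue <46>
step 4: C deq() → 46 — queue <>
step 5: F enq(83) — queue <83>
step 6: G deq() → 83 — queue <>
step 7: H deq() → empty — queue <>
step 8: I deq() → empty — queue <>
step 9: D enq(68) — queue <68>
step 10: J enq(17) — queue <68,17>
step 11: K deq() → 68 — queue <17>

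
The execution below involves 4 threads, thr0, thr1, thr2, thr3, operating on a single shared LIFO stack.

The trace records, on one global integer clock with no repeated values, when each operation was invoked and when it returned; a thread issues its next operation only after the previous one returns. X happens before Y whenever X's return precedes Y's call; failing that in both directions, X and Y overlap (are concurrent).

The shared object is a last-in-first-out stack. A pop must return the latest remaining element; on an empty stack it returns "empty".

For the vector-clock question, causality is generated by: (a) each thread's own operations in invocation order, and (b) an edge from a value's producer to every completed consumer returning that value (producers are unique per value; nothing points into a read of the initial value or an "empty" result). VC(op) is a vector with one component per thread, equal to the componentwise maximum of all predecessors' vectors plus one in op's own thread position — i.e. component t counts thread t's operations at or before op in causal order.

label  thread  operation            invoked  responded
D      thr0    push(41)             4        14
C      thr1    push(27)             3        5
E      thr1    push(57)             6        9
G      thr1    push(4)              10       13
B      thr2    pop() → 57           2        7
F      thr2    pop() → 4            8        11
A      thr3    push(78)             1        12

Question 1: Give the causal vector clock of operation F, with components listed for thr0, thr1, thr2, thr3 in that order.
Answer: (0, 3, 2, 0)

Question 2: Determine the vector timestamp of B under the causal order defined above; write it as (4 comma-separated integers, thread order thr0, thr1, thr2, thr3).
Answer: (0, 2, 1, 0)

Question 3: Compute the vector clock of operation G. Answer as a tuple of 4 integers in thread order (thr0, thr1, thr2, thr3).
Answer: (0, 3, 0, 0)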